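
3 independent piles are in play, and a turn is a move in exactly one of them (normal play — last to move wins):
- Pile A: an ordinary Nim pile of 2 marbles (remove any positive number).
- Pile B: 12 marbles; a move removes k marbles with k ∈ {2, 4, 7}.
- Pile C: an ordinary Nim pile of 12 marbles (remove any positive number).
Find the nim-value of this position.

14

Pile A is a plain Nim pile of size 2, so its Grundy value is 2.
Grundy values for pile B (subtraction set {2, 4, 7}):
k:     0  1  2  3  4  5  6  7  8  9 10 11 12
g(k):  0  0  1  1  2  2  0  3  1  0  2  1  0
So g(12) = 0.
Pile C is a plain Nim pile of size 12, so its Grundy value is 12.
The value of a disjunctive sum is the nim-sum of the parts.
Combined value = 2 XOR 0 XOR 12 = 14.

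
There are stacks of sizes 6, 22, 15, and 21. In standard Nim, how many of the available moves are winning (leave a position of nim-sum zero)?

Compute the nim-sum pairwise:
6 ⊕ 22 = 16
16 ⊕ 15 = 31
31 ⊕ 21 = 10
The overall nim-sum is X = 10. A stack of size p has a winning move iff p XOR X < p (reduce it to p XOR X).
  6: 6 XOR 10 = 12 ≥ 6 — no move.
  22: 22 XOR 10 = 28 ≥ 22 — no move.
  15: 15 XOR 10 = 5 < 15 — winning move (to 5).
  21: 21 XOR 10 = 31 ≥ 21 — no move.
That gives 1 winning move.

1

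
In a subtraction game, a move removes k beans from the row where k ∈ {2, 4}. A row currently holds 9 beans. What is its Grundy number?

1

Grundy values for subtraction set {2, 4}:
k:     0  1  2  3  4  5  6  7  8  9
g(k):  0  0  1  1  2  2  0  0  1  1
So g(9) = 1.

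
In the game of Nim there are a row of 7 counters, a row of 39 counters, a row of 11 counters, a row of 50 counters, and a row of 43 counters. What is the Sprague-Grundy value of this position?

Nim-sum: 7 ⊕ 39 ⊕ 11 ⊕ 50 ⊕ 43 = 50.

50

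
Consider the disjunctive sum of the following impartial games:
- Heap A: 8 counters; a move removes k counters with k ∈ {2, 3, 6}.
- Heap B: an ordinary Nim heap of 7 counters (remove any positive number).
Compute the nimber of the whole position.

5

For heap A, compute g(0), g(1), … with moves {2, 3, 6}:
g(0) = mex{} = 0
g(1) = mex{} = 0
g(2) = mex{0} = 1
g(3) = mex{0} = 1
g(4) = mex{0,1} = 2
g(5) = mex{1} = 0
g(6) = mex{0,1,2} = 3
g(7) = mex{0,2} = 1
g(8) = mex{0,1,3} = 2
So g(8) = 2.
Heap B is a plain Nim heap of size 7, so its Grundy value is 7.
By the Sprague-Grundy theorem, the Grundy value of a sum of independent games is the XOR of the component values.
Combined value = 2 ⊕ 7 = 5.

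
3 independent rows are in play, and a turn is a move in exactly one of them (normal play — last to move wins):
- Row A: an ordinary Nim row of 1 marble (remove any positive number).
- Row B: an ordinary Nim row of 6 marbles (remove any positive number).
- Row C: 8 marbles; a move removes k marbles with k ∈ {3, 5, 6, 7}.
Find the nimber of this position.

5

Row A is a plain Nim row of size 1, so its Grundy value is 1.
Row B is a plain Nim row of size 6, so its Grundy value is 6.
For row C, compute g(0), g(1), … with moves {3, 5, 6, 7}:
k:     0  1  2  3  4  5  6  7  8
g(k):  0  0  0  1  1  1  2  2  2
So g(8) = 2.
The value of a disjunctive sum is the nim-sum of the parts.
Combined value = 1 XOR 6 XOR 2 = 5.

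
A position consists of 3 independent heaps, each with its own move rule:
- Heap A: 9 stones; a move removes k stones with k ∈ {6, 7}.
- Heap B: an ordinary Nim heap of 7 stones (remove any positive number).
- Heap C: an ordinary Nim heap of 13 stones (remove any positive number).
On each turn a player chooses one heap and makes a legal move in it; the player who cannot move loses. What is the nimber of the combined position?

For heap A, compute g(0), g(1), … with moves {6, 7}:
k:     0  1  2  3  4  5  6  7  8  9
g(k):  0  0  0  0  0  0  1  1  1  1
So g(9) = 1.
Heap B is a plain Nim heap of size 7, so its Grundy value is 7.
Heap C is a plain Nim heap of size 13, so its Grundy value is 13.
By the Sprague-Grundy theorem, the Grundy value of a sum of independent games is the XOR of the component values.
Combined value = 1 XOR 7 XOR 13 = 11.

11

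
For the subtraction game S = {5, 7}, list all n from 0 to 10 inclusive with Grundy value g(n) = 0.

0, 1, 2, 3, 4

Compute g(0), g(1), … for moves {5, 7}:
k:     0  1  2  3  4  5  6  7  8  9 10
g(k):  0  0  0  0  0  1  1  1  1  1  2
The P-positions (g = 0) in 0..10 are 0, 1, 2, 3, 4.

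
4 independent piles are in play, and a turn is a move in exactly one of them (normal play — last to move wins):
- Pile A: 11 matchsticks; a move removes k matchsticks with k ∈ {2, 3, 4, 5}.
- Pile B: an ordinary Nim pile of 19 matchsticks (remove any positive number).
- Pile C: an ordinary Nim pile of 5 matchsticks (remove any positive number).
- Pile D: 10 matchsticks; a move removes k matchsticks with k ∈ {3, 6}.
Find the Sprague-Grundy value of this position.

20

Grundy values for pile A (subtraction set {2, 3, 4, 5}):
g(0) = mex{} = 0
g(1) = mex{} = 0
g(2) = mex{0} = 1
g(3) = mex{0} = 1
g(4) = mex{0,1} = 2
g(5) = mex{0,1} = 2
g(6) = mex{0,1,2} = 3
g(7) = mex{1,2} = 0
g(8) = mex{1,2,3} = 0
g(9) = mex{0,2,3} = 1
g(10) = mex{0,2,3} = 1
g(11) = mex{0,1,3} = 2
So g(11) = 2.
Pile B is a plain Nim pile of size 19, so its Grundy value is 19.
Pile C is a plain Nim pile of size 5, so its Grundy value is 5.
For pile D, compute g(0), g(1), … with moves {3, 6}:
g(0) = mex{} = 0
g(1) = mex{} = 0
g(2) = mex{} = 0
g(3) = mex{0} = 1
g(4) = mex{0} = 1
g(5) = mex{0} = 1
g(6) = mex{0,1} = 2
g(7) = mex{0,1} = 2
g(8) = mex{0,1} = 2
g(9) = mex{1,2} = 0
g(10) = mex{1,2} = 0
So g(10) = 0.
The value of a disjunctive sum is the nim-sum of the parts.
Combined value = 2 XOR 19 XOR 5 XOR 0 = 20.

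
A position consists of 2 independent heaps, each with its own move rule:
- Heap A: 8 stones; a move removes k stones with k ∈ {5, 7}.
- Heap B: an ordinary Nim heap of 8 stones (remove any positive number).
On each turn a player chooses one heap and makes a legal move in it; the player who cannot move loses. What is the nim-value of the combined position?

9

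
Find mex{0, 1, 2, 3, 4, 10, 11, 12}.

5

The values 0, 1, 2, 3, 4 are all present; 5 is the first non-negative integer missing from the set.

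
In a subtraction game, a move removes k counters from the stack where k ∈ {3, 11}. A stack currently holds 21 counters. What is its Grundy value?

Compute g(0), g(1), … for moves {3, 11}:
k:     0  1  2  3  4  5  6  7  8  9 10 11 12 13 14 15 16 17 18 19 20 21
g(k):  0  0  0  1  1  1  0  0  0  1  1  1  2  2  0  0  0  1  1  1  0  0
So g(21) = 0.

0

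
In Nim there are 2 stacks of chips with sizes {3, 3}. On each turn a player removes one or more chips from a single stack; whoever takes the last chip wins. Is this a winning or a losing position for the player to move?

Losing position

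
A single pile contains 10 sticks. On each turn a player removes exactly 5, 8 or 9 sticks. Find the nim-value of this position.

2

Compute g(0), g(1), … for moves {5, 8, 9}:
k:     0  1  2  3  4  5  6  7  8  9 10
g(k):  0  0  0  0  0  1  1  1  1  1  2
So g(10) = 2.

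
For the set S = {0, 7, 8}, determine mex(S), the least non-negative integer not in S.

0 is in the set but 1 is not, so the mex is 1.

1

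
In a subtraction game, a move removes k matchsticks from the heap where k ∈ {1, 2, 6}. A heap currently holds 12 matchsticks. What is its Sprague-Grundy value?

2

Compute g(0), g(1), … for moves {1, 2, 6}:
k:     0  1  2  3  4  5  6  7  8  9 10 11 12
g(k):  0  1  2  0  1  2  3  0  1  2  0  1  2
So g(12) = 2.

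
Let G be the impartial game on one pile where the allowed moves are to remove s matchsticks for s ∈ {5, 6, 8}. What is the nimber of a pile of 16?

Grundy values for subtraction set {5, 6, 8}:
k:     0  1  2  3  4  5  6  7  8  9 10 11 12 13 14 15 16
g(k):  0  0  0  0  0  1  1  1  1  1  2  2  2  0  0  0  0
So g(16) = 0.

0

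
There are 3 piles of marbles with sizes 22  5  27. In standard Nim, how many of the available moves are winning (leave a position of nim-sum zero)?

Nim-sum: 22 ⊕ 5 ⊕ 27 = 8.
The overall nim-sum is X = 8. A pile of size p has a winning move iff p XOR X < p (reduce it to p XOR X).
  22: 22 XOR 8 = 30 ≥ 22 — no move.
  5: 5 XOR 8 = 13 ≥ 5 — no move.
  27: 27 XOR 8 = 19 < 27 — winning move (to 19).
That gives 1 winning move.

1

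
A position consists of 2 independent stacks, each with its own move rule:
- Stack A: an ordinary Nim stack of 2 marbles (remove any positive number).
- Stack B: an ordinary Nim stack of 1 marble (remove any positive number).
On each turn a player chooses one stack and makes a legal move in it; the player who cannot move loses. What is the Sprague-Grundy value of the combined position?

3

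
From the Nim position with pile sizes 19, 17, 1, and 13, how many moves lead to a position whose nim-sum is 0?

1

Compute the nim-sum pairwise:
19 XOR 17 = 2
2 XOR 1 = 3
3 XOR 13 = 14
The overall nim-sum is X = 14. A pile of size p has a winning move iff p XOR X < p (reduce it to p XOR X).
  19: 19 XOR 14 = 29 ≥ 19 — no move.
  17: 17 XOR 14 = 31 ≥ 17 — no move.
  1: 1 XOR 14 = 15 ≥ 1 — no move.
  13: 13 XOR 14 = 3 < 13 — winning move (to 3).
That gives 1 winning move.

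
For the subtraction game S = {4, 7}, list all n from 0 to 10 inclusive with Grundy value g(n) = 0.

0, 1, 2, 3

Build the Grundy sequence with g(k) = mex{g(k−s) : s ∈ {4, 7}, s ≤ k}:
g(0) = mex{} = 0
g(1) = mex{} = 0
g(2) = mex{} = 0
g(3) = mex{} = 0
g(4) = mex{0} = 1
g(5) = mex{0} = 1
g(6) = mex{0} = 1
g(7) = mex{0} = 1
g(8) = mex{0,1} = 2
g(9) = mex{0,1} = 2
g(10) = mex{0,1} = 2
The P-positions (g = 0) in 0..10 are 0, 1, 2, 3.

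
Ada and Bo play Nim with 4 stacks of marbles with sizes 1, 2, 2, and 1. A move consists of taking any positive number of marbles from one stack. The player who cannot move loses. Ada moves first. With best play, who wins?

Bo wins

Compute the nim-sum pairwise:
1 ⊕ 2 = 3
3 ⊕ 2 = 1
1 ⊕ 1 = 0
The nim-sum is 0, so this is a P-position: the player to move is in a losing position under optimal play; Ada is about to move from it and so loses — Bo wins.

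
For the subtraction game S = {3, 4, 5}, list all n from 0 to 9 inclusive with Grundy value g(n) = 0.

Build the Grundy sequence with g(k) = mex{g(k−s) : s ∈ {3, 4, 5}, s ≤ k}:
k:     0  1  2  3  4  5  6  7  8  9
g(k):  0  0  0  1  1  1  2  2  0  0
The P-positions (g = 0) in 0..9 are 0, 1, 2, 8, 9.

0, 1, 2, 8, 9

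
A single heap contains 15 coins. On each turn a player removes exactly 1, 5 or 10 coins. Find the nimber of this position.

0

Grundy values for subtraction set {1, 5, 10}:
k:     0  1  2  3  4  5  6  7  8  9 10 11 12 13 14 15
g(k):  0  1  0  1  0  1  0  1  0  1  2  3  2  3  2  0
So g(15) = 0.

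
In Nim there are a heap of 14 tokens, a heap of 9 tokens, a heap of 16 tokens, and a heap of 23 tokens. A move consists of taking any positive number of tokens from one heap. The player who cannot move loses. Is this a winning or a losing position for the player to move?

Compute the nim-sum pairwise:
14 ⊕ 9 = 7
7 ⊕ 16 = 23
23 ⊕ 23 = 0
The nim-sum is 0, so this is a P-position: the player to move is in a losing position under optimal play.

Losing position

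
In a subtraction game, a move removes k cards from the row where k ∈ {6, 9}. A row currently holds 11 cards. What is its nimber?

1

Grundy values for subtraction set {6, 9}:
g(0) = mex{} = 0
g(1) = mex{} = 0
g(2) = mex{} = 0
g(3) = mex{} = 0
g(4) = mex{} = 0
g(5) = mex{} = 0
g(6) = mex{0} = 1
g(7) = mex{0} = 1
g(8) = mex{0} = 1
g(9) = mex{0} = 1
g(10) = mex{0} = 1
g(11) = mex{0} = 1
So g(11) = 1.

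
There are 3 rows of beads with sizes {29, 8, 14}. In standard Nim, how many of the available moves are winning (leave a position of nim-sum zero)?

1

Nim-sum: 29 ⊕ 8 ⊕ 14 = 27.
The overall nim-sum is X = 27. A row of size p has a winning move iff p XOR X < p (reduce it to p XOR X).
  29: 29 XOR 27 = 6 < 29 — winning move (to 6).
  8: 8 XOR 27 = 19 ≥ 8 — no move.
  14: 14 XOR 27 = 21 ≥ 14 — no move.
That gives 1 winning move.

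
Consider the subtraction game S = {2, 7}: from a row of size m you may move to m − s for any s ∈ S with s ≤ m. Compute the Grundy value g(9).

0

Grundy values for subtraction set {2, 7}:
k:     0  1  2  3  4  5  6  7  8  9
g(k):  0  0  1  1  0  0  1  1  2  0
So g(9) = 0.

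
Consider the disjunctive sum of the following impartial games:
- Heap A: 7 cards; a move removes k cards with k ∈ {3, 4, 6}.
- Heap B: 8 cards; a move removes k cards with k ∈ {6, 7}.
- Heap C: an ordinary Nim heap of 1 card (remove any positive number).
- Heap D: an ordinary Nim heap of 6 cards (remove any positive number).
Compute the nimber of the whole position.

For heap A, compute g(0), g(1), … with moves {3, 4, 6}:
k:     0  1  2  3  4  5  6  7
g(k):  0  0  0  1  1  1  2  2
So g(7) = 2.
Build the Grundy sequence for heap B with g(k) = mex{g(k−s) : s ∈ {6, 7}, s ≤ k}:
g(0) = mex{} = 0
g(1) = mex{} = 0
g(2) = mex{} = 0
g(3) = mex{} = 0
g(4) = mex{} = 0
g(5) = mex{} = 0
g(6) = mex{0} = 1
g(7) = mex{0} = 1
g(8) = mex{0} = 1
So g(8) = 1.
Heap C is a plain Nim heap of size 1, so its Grundy value is 1.
Heap D is a plain Nim heap of size 6, so its Grundy value is 6.
By the Sprague-Grundy theorem, the Grundy value of a sum of independent games is the XOR of the component values.
Combined value = 2 ⊕ 1 ⊕ 1 ⊕ 6 = 4.

4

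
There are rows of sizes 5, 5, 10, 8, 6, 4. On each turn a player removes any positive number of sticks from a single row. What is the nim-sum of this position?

0

Bitwise XOR of the heap sizes:
  0101  (5)
  0101  (5)
  1010  (10)
  1000  (8)
  0110  (6)
  0100  (4)
  ----
  0000  (0)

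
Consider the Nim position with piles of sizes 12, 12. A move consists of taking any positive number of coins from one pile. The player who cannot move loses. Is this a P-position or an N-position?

Compute the nim-sum pairwise:
12 ⊕ 12 = 0
The nim-sum is 0, so this is a P-position: the player to move is in a losing position under optimal play.

P-position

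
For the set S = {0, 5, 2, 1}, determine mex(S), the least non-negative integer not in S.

3

The values 0, 1, 2 are all present; 3 is the first non-negative integer missing from the set.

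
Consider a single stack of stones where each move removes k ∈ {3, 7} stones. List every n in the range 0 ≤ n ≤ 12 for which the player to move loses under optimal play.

0, 1, 2, 6, 10, 11, 12

Build the Grundy sequence with g(k) = mex{g(k−s) : s ∈ {3, 7}, s ≤ k}:
g(0) = mex{} = 0
g(1) = mex{} = 0
g(2) = mex{} = 0
g(3) = mex{0} = 1
g(4) = mex{0} = 1
g(5) = mex{0} = 1
g(6) = mex{1} = 0
g(7) = mex{0,1} = 2
g(8) = mex{0,1} = 2
g(9) = mex{0} = 1
g(10) = mex{1,2} = 0
g(11) = mex{1,2} = 0
g(12) = mex{1} = 0
The P-positions (g = 0) in 0..12 are 0, 1, 2, 6, 10, 11, 12.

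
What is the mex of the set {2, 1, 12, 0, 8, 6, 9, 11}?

3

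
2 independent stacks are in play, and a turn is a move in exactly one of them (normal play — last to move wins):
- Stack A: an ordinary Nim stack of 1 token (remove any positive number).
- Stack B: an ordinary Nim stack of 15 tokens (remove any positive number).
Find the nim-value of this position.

Stack A is a plain Nim stack of size 1, so its Grundy value is 1.
Stack B is a plain Nim stack of size 15, so its Grundy value is 15.
By the Sprague-Grundy theorem, the Grundy value of a sum of independent games is the XOR of the component values.
Combined value = 1 ⊕ 15 = 14.

14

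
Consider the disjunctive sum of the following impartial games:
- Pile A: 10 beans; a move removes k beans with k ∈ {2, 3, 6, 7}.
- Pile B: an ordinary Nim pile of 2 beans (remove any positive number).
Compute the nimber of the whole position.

2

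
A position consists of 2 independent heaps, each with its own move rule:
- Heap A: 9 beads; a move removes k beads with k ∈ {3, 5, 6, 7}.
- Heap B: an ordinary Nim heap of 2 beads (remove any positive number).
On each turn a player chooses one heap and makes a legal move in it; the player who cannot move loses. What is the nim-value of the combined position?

Grundy values for heap A (subtraction set {3, 5, 6, 7}):
k:     0  1  2  3  4  5  6  7  8  9
g(k):  0  0  0  1  1  1  2  2  2  3
So g(9) = 3.
Heap B is a plain Nim heap of size 2, so its Grundy value is 2.
The value of a disjunctive sum is the nim-sum of the parts.
Combined value = 3 XOR 2 = 1.

1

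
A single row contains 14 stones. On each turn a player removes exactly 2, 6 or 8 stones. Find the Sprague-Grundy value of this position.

Build the Grundy sequence with g(k) = mex{g(k−s) : s ∈ {2, 6, 8}, s ≤ k}:
k:     0  1  2  3  4  5  6  7  8  9 10 11 12 13 14
g(k):  0  0  1  1  0  0  1  1  2  2  3  3  2  2  0
So g(14) = 0.

0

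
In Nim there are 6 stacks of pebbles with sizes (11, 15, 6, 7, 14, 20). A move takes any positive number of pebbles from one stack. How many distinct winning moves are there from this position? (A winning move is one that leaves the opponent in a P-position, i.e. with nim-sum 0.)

Compute the nim-sum pairwise:
11 XOR 15 = 4
4 XOR 6 = 2
2 XOR 7 = 5
5 XOR 14 = 11
11 XOR 20 = 31
The overall nim-sum is X = 31. A stack of size p has a winning move iff p XOR X < p (reduce it to p XOR X).
  11: 11 XOR 31 = 20 ≥ 11 — no move.
  15: 15 XOR 31 = 16 ≥ 15 — no move.
  6: 6 XOR 31 = 25 ≥ 6 — no move.
  7: 7 XOR 31 = 24 ≥ 7 — no move.
  14: 14 XOR 31 = 17 ≥ 14 — no move.
  20: 20 XOR 31 = 11 < 20 — winning move (to 11).
That gives 1 winning move.

1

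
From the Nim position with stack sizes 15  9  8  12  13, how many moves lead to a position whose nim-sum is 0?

5

Bitwise XOR of the heap sizes:
  1111  (15)
  1001  (9)
  1000  (8)
  1100  (12)
  1101  (13)
  ----
  1111  (15)
The overall nim-sum is X = 15. A stack of size p has a winning move iff p XOR X < p (reduce it to p XOR X).
  15: 15 XOR 15 = 0 < 15 — winning move (to 0).
  9: 9 XOR 15 = 6 < 9 — winning move (to 6).
  8: 8 XOR 15 = 7 < 8 — winning move (to 7).
  12: 12 XOR 15 = 3 < 12 — winning move (to 3).
  13: 13 XOR 15 = 2 < 13 — winning move (to 2).
That gives 5 winning moves.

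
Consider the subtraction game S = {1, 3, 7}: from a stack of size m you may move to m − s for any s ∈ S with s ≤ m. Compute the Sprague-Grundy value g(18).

0

Compute g(0), g(1), … for moves {1, 3, 7}:
k:     0  1  2  3  4  5  6  7  8  9 10 11 12 13 14 15 16 17 18
g(k):  0  1  0  1  0  1  0  1  0  1  0  1  0  1  0  1  0  1  0
So g(18) = 0.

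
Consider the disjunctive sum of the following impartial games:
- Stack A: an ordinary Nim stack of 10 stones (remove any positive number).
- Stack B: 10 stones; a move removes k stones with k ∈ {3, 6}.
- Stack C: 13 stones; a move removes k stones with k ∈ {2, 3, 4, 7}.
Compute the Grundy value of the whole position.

Stack A is a plain Nim stack of size 10, so its Grundy value is 10.
For stack B, compute g(0), g(1), … with moves {3, 6}:
g(0) = mex{} = 0
g(1) = mex{} = 0
g(2) = mex{} = 0
g(3) = mex{0} = 1
g(4) = mex{0} = 1
g(5) = mex{0} = 1
g(6) = mex{0,1} = 2
g(7) = mex{0,1} = 2
g(8) = mex{0,1} = 2
g(9) = mex{1,2} = 0
g(10) = mex{1,2} = 0
So g(10) = 0.
For stack C, compute g(0), g(1), … with moves {2, 3, 4, 7}:
k:     0  1  2  3  4  5  6  7  8  9 10 11 12 13
g(k):  0  0  1  1  2  2  0  3  1  4  2  0  0  1
So g(13) = 1.
The value of a disjunctive sum is the nim-sum of the parts.
Combined value = 10 ⊕ 0 ⊕ 1 = 11.

11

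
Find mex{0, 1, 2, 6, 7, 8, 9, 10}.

The values 0, 1, 2 are all present; 3 is the first non-negative integer missing from the set.

3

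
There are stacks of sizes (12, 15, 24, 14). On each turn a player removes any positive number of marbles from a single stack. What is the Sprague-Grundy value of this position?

21

Nim-sum: 12 ^ 15 ^ 24 ^ 14 = 21.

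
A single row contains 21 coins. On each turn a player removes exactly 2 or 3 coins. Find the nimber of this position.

Build the Grundy sequence with g(k) = mex{g(k−s) : s ∈ {2, 3}, s ≤ k}:
k:     0  1  2  3  4  5  6  7  8  9 10 11 12 13 14 15 16 17 18 19 20 21
g(k):  0  0  1  1  2  0  0  1  1  2  0  0  1  1  2  0  0  1  1  2  0  0
So g(21) = 0.

0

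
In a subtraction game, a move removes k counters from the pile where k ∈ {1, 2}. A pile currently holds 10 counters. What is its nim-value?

1

Compute g(0), g(1), … for moves {1, 2}:
g(0) = mex{} = 0
g(1) = mex{0} = 1
g(2) = mex{0,1} = 2
g(3) = mex{1,2} = 0
g(4) = mex{0,2} = 1
g(5) = mex{0,1} = 2
g(6) = mex{1,2} = 0
g(7) = mex{0,2} = 1
g(8) = mex{0,1} = 2
g(9) = mex{1,2} = 0
g(10) = mex{0,2} = 1
So g(10) = 1.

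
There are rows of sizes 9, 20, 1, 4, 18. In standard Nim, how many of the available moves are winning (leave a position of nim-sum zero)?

1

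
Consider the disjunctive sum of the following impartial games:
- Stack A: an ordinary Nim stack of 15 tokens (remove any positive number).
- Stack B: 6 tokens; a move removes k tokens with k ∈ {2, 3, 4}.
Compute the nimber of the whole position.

15

Stack A is a plain Nim stack of size 15, so its Grundy value is 15.
Build the Grundy sequence for stack B with g(k) = mex{g(k−s) : s ∈ {2, 3, 4}, s ≤ k}:
k:     0  1  2  3  4  5  6
g(k):  0  0  1  1  2  2  0
So g(6) = 0.
By the Sprague-Grundy theorem, the Grundy value of a sum of independent games is the XOR of the component values.
Combined value = 15 XOR 0 = 15.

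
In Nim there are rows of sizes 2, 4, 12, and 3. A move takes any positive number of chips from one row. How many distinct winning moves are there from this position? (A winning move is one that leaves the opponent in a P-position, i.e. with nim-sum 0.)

Nim-sum: 2 ^ 4 ^ 12 ^ 3 = 9.
The overall nim-sum is X = 9. A row of size p has a winning move iff p XOR X < p (reduce it to p XOR X).
  2: 2 XOR 9 = 11 ≥ 2 — no move.
  4: 4 XOR 9 = 13 ≥ 4 — no move.
  12: 12 XOR 9 = 5 < 12 — winning move (to 5).
  3: 3 XOR 9 = 10 ≥ 3 — no move.
That gives 1 winning move.

1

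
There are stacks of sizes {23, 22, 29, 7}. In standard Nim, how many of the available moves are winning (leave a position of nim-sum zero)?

3

Nim-sum: 23 ⊕ 22 ⊕ 29 ⊕ 7 = 27.
The overall nim-sum is X = 27. A stack of size p has a winning move iff p XOR X < p (reduce it to p XOR X).
  23: 23 XOR 27 = 12 < 23 — winning move (to 12).
  22: 22 XOR 27 = 13 < 22 — winning move (to 13).
  29: 29 XOR 27 = 6 < 29 — winning move (to 6).
  7: 7 XOR 27 = 28 ≥ 7 — no move.
That gives 3 winning moves.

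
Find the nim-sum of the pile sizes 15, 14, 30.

31

Compute the nim-sum pairwise:
15 ^ 14 = 1
1 ^ 30 = 31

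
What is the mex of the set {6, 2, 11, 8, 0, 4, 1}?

3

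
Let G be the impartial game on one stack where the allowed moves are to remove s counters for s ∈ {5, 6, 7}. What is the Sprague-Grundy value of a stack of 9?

1

Build the Grundy sequence with g(k) = mex{g(k−s) : s ∈ {5, 6, 7}, s ≤ k}:
g(0) = mex{} = 0
g(1) = mex{} = 0
g(2) = mex{} = 0
g(3) = mex{} = 0
g(4) = mex{} = 0
g(5) = mex{0} = 1
g(6) = mex{0} = 1
g(7) = mex{0} = 1
g(8) = mex{0} = 1
g(9) = mex{0} = 1
So g(9) = 1.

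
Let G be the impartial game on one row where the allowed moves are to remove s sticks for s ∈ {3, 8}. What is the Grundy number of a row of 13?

0

Compute g(0), g(1), … for moves {3, 8}:
k:     0  1  2  3  4  5  6  7  8  9 10 11 12 13
g(k):  0  0  0  1  1  1  0  0  2  1  1  0  0  0
So g(13) = 0.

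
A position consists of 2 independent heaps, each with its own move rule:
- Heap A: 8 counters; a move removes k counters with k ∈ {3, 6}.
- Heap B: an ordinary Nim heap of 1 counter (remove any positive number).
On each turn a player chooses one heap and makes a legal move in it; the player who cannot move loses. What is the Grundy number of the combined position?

Build the Grundy sequence for heap A with g(k) = mex{g(k−s) : s ∈ {3, 6}, s ≤ k}:
g(0) = mex{} = 0
g(1) = mex{} = 0
g(2) = mex{} = 0
g(3) = mex{0} = 1
g(4) = mex{0} = 1
g(5) = mex{0} = 1
g(6) = mex{0,1} = 2
g(7) = mex{0,1} = 2
g(8) = mex{0,1} = 2
So g(8) = 2.
Heap B is a plain Nim heap of size 1, so its Grundy value is 1.
By the Sprague-Grundy theorem, the Grundy value of a sum of independent games is the XOR of the component values.
Combined value = 2 XOR 1 = 3.

3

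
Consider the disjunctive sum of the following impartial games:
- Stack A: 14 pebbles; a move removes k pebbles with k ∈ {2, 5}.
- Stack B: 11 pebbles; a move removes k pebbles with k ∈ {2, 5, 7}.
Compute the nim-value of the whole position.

3

For stack A, compute g(0), g(1), … with moves {2, 5}:
k:     0  1  2  3  4  5  6  7  8  9 10 11 12 13 14
g(k):  0  0  1  1  0  2  1  0  0  1  1  0  2  1  0
So g(14) = 0.
For stack B, compute g(0), g(1), … with moves {2, 5, 7}:
g(0) = mex{} = 0
g(1) = mex{} = 0
g(2) = mex{0} = 1
g(3) = mex{0} = 1
g(4) = mex{1} = 0
g(5) = mex{0,1} = 2
g(6) = mex{0} = 1
g(7) = mex{0,1,2} = 3
g(8) = mex{0,1} = 2
g(9) = mex{0,1,3} = 2
g(10) = mex{1,2} = 0
g(11) = mex{0,1,2} = 3
So g(11) = 3.
The value of a disjunctive sum is the nim-sum of the parts.
Combined value = 0 XOR 3 = 3.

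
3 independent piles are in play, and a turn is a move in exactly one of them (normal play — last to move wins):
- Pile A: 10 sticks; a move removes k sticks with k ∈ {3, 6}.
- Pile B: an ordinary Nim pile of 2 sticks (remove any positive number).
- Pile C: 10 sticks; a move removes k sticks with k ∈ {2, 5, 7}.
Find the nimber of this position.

2

Build the Grundy sequence for pile A with g(k) = mex{g(k−s) : s ∈ {3, 6}, s ≤ k}:
g(0) = mex{} = 0
g(1) = mex{} = 0
g(2) = mex{} = 0
g(3) = mex{0} = 1
g(4) = mex{0} = 1
g(5) = mex{0} = 1
g(6) = mex{0,1} = 2
g(7) = mex{0,1} = 2
g(8) = mex{0,1} = 2
g(9) = mex{1,2} = 0
g(10) = mex{1,2} = 0
So g(10) = 0.
Pile B is a plain Nim pile of size 2, so its Grundy value is 2.
For pile C, compute g(0), g(1), … with moves {2, 5, 7}:
g(0) = mex{} = 0
g(1) = mex{} = 0
g(2) = mex{0} = 1
g(3) = mex{0} = 1
g(4) = mex{1} = 0
g(5) = mex{0,1} = 2
g(6) = mex{0} = 1
g(7) = mex{0,1,2} = 3
g(8) = mex{0,1} = 2
g(9) = mex{0,1,3} = 2
g(10) = mex{1,2} = 0
So g(10) = 0.
The value of a disjunctive sum is the nim-sum of the parts.
Combined value = 0 ⊕ 2 ⊕ 0 = 2.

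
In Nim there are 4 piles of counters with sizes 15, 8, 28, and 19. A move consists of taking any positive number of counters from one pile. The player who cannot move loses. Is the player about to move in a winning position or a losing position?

Winning position

Compute the nim-sum pairwise:
15 ^ 8 = 7
7 ^ 28 = 27
27 ^ 19 = 8
The nim-sum is 8 ≠ 0, so this is an N-position: the player to move can win.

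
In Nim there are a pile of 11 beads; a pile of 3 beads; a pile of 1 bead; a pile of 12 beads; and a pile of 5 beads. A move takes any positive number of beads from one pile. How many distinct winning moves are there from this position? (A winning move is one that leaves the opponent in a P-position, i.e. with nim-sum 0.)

Compute the nim-sum pairwise:
11 ⊕ 3 = 8
8 ⊕ 1 = 9
9 ⊕ 12 = 5
5 ⊕ 5 = 0
The nim-sum is already 0, so every move leaves a nonzero nim-sum — there are no winning moves.

0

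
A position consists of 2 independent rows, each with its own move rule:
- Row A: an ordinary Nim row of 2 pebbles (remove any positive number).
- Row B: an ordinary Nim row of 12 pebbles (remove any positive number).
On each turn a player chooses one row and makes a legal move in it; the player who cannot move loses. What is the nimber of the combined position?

14

Row A is a plain Nim row of size 2, so its Grundy value is 2.
Row B is a plain Nim row of size 12, so its Grundy value is 12.
By the Sprague-Grundy theorem, the Grundy value of a sum of independent games is the XOR of the component values.
Combined value = 2 ⊕ 12 = 14.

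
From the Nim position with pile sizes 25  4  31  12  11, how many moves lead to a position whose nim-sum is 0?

Bitwise XOR of the heap sizes:
  11001  (25)
  00100  (4)
  11111  (31)
  01100  (12)
  01011  (11)
  -----
  00101  (5)
The overall nim-sum is X = 5. A pile of size p has a winning move iff p XOR X < p (reduce it to p XOR X).
  25: 25 XOR 5 = 28 ≥ 25 — no move.
  4: 4 XOR 5 = 1 < 4 — winning move (to 1).
  31: 31 XOR 5 = 26 < 31 — winning move (to 26).
  12: 12 XOR 5 = 9 < 12 — winning move (to 9).
  11: 11 XOR 5 = 14 ≥ 11 — no move.
That gives 3 winning moves.

3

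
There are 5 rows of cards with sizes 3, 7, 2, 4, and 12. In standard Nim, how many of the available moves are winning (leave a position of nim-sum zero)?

1

Nim-sum: 3 XOR 7 XOR 2 XOR 4 XOR 12 = 14.
The overall nim-sum is X = 14. A row of size p has a winning move iff p XOR X < p (reduce it to p XOR X).
  3: 3 XOR 14 = 13 ≥ 3 — no move.
  7: 7 XOR 14 = 9 ≥ 7 — no move.
  2: 2 XOR 14 = 12 ≥ 2 — no move.
  4: 4 XOR 14 = 10 ≥ 4 — no move.
  12: 12 XOR 14 = 2 < 12 — winning move (to 2).
That gives 1 winning move.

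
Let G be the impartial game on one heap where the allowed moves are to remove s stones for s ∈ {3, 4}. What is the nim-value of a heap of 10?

1

Grundy values for subtraction set {3, 4}:
g(0) = mex{} = 0
g(1) = mex{} = 0
g(2) = mex{} = 0
g(3) = mex{0} = 1
g(4) = mex{0} = 1
g(5) = mex{0} = 1
g(6) = mex{0,1} = 2
g(7) = mex{1} = 0
g(8) = mex{1} = 0
g(9) = mex{1,2} = 0
g(10) = mex{0,2} = 1
So g(10) = 1.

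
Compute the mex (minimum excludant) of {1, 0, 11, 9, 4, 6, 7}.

2

The values 0, 1 are all present; 2 is the first non-negative integer missing from the set.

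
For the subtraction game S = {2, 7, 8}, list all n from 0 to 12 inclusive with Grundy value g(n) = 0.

0, 1, 4, 5, 10

Grundy values for subtraction set {2, 7, 8}:
g(0) = mex{} = 0
g(1) = mex{} = 0
g(2) = mex{0} = 1
g(3) = mex{0} = 1
g(4) = mex{1} = 0
g(5) = mex{1} = 0
g(6) = mex{0} = 1
g(7) = mex{0} = 1
g(8) = mex{0,1} = 2
g(9) = mex{0,1} = 2
g(10) = mex{1,2} = 0
g(11) = mex{0,1,2} = 3
g(12) = mex{0} = 1
The P-positions (g = 0) in 0..12 are 0, 1, 4, 5, 10.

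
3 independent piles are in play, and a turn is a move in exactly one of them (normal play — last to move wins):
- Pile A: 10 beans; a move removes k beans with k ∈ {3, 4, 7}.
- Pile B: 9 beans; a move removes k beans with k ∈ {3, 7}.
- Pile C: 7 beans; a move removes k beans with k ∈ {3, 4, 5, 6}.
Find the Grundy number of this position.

3

Grundy values for pile A (subtraction set {3, 4, 7}):
k:     0  1  2  3  4  5  6  7  8  9 10
g(k):  0  0  0  1  1  1  2  2  2  3  0
So g(10) = 0.
Build the Grundy sequence for pile B with g(k) = mex{g(k−s) : s ∈ {3, 7}, s ≤ k}:
k:     0  1  2  3  4  5  6  7  8  9
g(k):  0  0  0  1  1  1  0  2  2  1
So g(9) = 1.
Grundy values for pile C (subtraction set {3, 4, 5, 6}):
k:     0  1  2  3  4  5  6  7
g(k):  0  0  0  1  1  1  2  2
So g(7) = 2.
By the Sprague-Grundy theorem, the Grundy value of a sum of independent games is the XOR of the component values.
Combined value = 0 ⊕ 1 ⊕ 2 = 3.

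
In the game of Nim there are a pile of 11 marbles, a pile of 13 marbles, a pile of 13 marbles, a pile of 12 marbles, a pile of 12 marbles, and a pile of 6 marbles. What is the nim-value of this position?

13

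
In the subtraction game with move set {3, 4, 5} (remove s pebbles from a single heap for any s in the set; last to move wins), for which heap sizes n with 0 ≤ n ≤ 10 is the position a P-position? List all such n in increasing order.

0, 1, 2, 8, 9, 10

Grundy values for subtraction set {3, 4, 5}:
k:     0  1  2  3  4  5  6  7  8  9 10
g(k):  0  0  0  1  1  1  2  2  0  0  0
The P-positions (g = 0) in 0..10 are 0, 1, 2, 8, 9, 10.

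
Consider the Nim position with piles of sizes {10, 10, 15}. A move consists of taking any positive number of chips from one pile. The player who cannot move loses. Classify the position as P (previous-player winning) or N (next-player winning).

N-position

Write each in binary and XOR column by column:
  1010  (10)
  1010  (10)
  1111  (15)
  ----
  1111  (15)
The nim-sum is 15 ≠ 0, so this is an N-position: the player to move can win.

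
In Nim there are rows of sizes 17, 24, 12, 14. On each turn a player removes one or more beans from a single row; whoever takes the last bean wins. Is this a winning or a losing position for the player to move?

Compute the nim-sum pairwise:
17 ^ 24 = 9
9 ^ 12 = 5
5 ^ 14 = 11
The nim-sum is 11 ≠ 0, so this is an N-position: the player to move can win.

Winning position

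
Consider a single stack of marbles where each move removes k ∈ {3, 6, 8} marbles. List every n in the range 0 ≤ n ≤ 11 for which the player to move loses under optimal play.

0, 1, 2, 11

Grundy values for subtraction set {3, 6, 8}:
g(0) = mex{} = 0
g(1) = mex{} = 0
g(2) = mex{} = 0
g(3) = mex{0} = 1
g(4) = mex{0} = 1
g(5) = mex{0} = 1
g(6) = mex{0,1} = 2
g(7) = mex{0,1} = 2
g(8) = mex{0,1} = 2
g(9) = mex{0,1,2} = 3
g(10) = mex{0,1,2} = 3
g(11) = mex{1,2} = 0
The P-positions (g = 0) in 0..11 are 0, 1, 2, 11.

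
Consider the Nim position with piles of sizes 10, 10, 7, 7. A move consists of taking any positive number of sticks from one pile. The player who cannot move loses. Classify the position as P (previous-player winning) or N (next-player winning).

P-position

Nim-sum: 10 ^ 10 ^ 7 ^ 7 = 0.
The nim-sum is 0, so this is a P-position: the player to move is in a losing position under optimal play.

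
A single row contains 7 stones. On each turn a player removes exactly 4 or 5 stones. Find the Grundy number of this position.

Build the Grundy sequence with g(k) = mex{g(k−s) : s ∈ {4, 5}, s ≤ k}:
g(0) = mex{} = 0
g(1) = mex{} = 0
g(2) = mex{} = 0
g(3) = mex{} = 0
g(4) = mex{0} = 1
g(5) = mex{0} = 1
g(6) = mex{0} = 1
g(7) = mex{0} = 1
So g(7) = 1.

1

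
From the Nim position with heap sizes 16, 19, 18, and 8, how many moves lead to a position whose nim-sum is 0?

3

Compute the nim-sum pairwise:
16 ⊕ 19 = 3
3 ⊕ 18 = 17
17 ⊕ 8 = 25
The overall nim-sum is X = 25. A heap of size p has a winning move iff p XOR X < p (reduce it to p XOR X).
  16: 16 XOR 25 = 9 < 16 — winning move (to 9).
  19: 19 XOR 25 = 10 < 19 — winning move (to 10).
  18: 18 XOR 25 = 11 < 18 — winning move (to 11).
  8: 8 XOR 25 = 17 ≥ 8 — no move.
That gives 3 winning moves.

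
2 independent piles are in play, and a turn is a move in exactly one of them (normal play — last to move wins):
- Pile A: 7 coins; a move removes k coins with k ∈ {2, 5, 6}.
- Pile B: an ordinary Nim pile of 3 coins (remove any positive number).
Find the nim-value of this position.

0

For pile A, compute g(0), g(1), … with moves {2, 5, 6}:
g(0) = mex{} = 0
g(1) = mex{} = 0
g(2) = mex{0} = 1
g(3) = mex{0} = 1
g(4) = mex{1} = 0
g(5) = mex{0,1} = 2
g(6) = mex{0} = 1
g(7) = mex{0,1,2} = 3
So g(7) = 3.
Pile B is a plain Nim pile of size 3, so its Grundy value is 3.
By the Sprague-Grundy theorem, the Grundy value of a sum of independent games is the XOR of the component values.
Combined value = 3 ⊕ 3 = 0.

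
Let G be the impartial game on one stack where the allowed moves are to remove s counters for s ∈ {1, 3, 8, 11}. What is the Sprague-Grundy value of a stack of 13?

Build the Grundy sequence with g(k) = mex{g(k−s) : s ∈ {1, 3, 8, 11}, s ≤ k}:
g(0) = mex{} = 0
g(1) = mex{0} = 1
g(2) = mex{1} = 0
g(3) = mex{0} = 1
g(4) = mex{1} = 0
g(5) = mex{0} = 1
g(6) = mex{1} = 0
g(7) = mex{0} = 1
g(8) = mex{0,1} = 2
g(9) = mex{0,1,2} = 3
g(10) = mex{0,1,3} = 2
g(11) = mex{0,1,2} = 3
g(12) = mex{0,1,3} = 2
g(13) = mex{0,1,2} = 3
So g(13) = 3.

3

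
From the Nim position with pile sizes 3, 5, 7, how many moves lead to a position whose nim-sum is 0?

3

Write each in binary and XOR column by column:
  011  (3)
  101  (5)
  111  (7)
  ---
  001  (1)
The overall nim-sum is X = 1. A pile of size p has a winning move iff p XOR X < p (reduce it to p XOR X).
  3: 3 XOR 1 = 2 < 3 — winning move (to 2).
  5: 5 XOR 1 = 4 < 5 — winning move (to 4).
  7: 7 XOR 1 = 6 < 7 — winning move (to 6).
That gives 3 winning moves.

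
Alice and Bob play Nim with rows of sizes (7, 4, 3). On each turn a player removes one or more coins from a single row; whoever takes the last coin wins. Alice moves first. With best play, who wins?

Compute the nim-sum pairwise:
7 ⊕ 4 = 3
3 ⊕ 3 = 0
The nim-sum is 0, so this is a P-position: the player to move is in a losing position under optimal play; Alice is about to move from it and so loses — Bob wins.

Bob wins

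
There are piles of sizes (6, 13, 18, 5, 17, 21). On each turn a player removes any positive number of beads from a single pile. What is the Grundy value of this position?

24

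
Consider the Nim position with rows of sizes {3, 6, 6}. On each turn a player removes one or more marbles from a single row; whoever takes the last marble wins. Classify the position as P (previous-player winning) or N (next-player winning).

Compute the nim-sum pairwise:
3 ^ 6 = 5
5 ^ 6 = 3
The nim-sum is 3 ≠ 0, so this is an N-position: the player to move can win.

N-position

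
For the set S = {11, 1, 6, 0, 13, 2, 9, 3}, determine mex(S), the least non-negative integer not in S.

4

The values 0, 1, 2, 3 are all present; 4 is the first non-negative integer missing from the set.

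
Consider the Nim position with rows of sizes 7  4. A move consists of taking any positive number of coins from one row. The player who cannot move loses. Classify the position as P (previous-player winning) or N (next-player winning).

N-position

Compute the nim-sum pairwise:
7 ⊕ 4 = 3
The nim-sum is 3 ≠ 0, so this is an N-position: the player to move can win.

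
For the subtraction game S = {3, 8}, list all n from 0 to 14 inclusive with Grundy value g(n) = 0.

0, 1, 2, 6, 7, 11, 12, 13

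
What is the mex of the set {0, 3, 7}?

1

0 is in the set but 1 is not, so the mex is 1.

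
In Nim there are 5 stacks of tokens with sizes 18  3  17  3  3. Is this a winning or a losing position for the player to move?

Compute the nim-sum pairwise:
18 XOR 3 = 17
17 XOR 17 = 0
0 XOR 3 = 3
3 XOR 3 = 0
The nim-sum is 0, so this is a P-position: the player to move is in a losing position under optimal play.

Losing position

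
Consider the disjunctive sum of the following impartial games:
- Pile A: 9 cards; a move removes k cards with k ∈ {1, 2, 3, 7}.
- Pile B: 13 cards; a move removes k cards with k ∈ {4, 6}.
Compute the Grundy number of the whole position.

Grundy values for pile A (subtraction set {1, 2, 3, 7}):
k:     0  1  2  3  4  5  6  7  8  9
g(k):  0  1  2  3  0  1  2  3  0  1
So g(9) = 1.
Grundy values for pile B (subtraction set {4, 6}):
k:     0  1  2  3  4  5  6  7  8  9 10 11 12 13
g(k):  0  0  0  0  1  1  1  1  2  2  0  0  0  0
So g(13) = 0.
The value of a disjunctive sum is the nim-sum of the parts.
Combined value = 1 ⊕ 0 = 1.

1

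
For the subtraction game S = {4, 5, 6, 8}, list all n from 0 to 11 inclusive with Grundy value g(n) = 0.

0, 1, 2, 3

Build the Grundy sequence with g(k) = mex{g(k−s) : s ∈ {4, 5, 6, 8}, s ≤ k}:
k:     0  1  2  3  4  5  6  7  8  9 10 11
g(k):  0  0  0  0  1  1  1  1  2  2  2  2
The P-positions (g = 0) in 0..11 are 0, 1, 2, 3.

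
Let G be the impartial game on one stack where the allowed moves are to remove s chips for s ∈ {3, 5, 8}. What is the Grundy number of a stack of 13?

0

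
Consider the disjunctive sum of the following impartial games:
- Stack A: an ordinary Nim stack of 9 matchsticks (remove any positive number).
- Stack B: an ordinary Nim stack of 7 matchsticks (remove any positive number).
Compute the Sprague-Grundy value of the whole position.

14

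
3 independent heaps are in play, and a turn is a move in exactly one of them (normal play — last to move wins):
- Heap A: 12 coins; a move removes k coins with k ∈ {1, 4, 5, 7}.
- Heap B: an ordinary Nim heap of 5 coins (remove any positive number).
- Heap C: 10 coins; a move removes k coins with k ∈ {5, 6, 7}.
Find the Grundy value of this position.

For heap A, compute g(0), g(1), … with moves {1, 4, 5, 7}:
k:     0  1  2  3  4  5  6  7  8  9 10 11 12
g(k):  0  1  0  1  2  3  2  3  0  1  0  1  2
So g(12) = 2.
Heap B is a plain Nim heap of size 5, so its Grundy value is 5.
For heap C, compute g(0), g(1), … with moves {5, 6, 7}:
k:     0  1  2  3  4  5  6  7  8  9 10
g(k):  0  0  0  0  0  1  1  1  1  1  2
So g(10) = 2.
The value of a disjunctive sum is the nim-sum of the parts.
Combined value = 2 XOR 5 XOR 2 = 5.

5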